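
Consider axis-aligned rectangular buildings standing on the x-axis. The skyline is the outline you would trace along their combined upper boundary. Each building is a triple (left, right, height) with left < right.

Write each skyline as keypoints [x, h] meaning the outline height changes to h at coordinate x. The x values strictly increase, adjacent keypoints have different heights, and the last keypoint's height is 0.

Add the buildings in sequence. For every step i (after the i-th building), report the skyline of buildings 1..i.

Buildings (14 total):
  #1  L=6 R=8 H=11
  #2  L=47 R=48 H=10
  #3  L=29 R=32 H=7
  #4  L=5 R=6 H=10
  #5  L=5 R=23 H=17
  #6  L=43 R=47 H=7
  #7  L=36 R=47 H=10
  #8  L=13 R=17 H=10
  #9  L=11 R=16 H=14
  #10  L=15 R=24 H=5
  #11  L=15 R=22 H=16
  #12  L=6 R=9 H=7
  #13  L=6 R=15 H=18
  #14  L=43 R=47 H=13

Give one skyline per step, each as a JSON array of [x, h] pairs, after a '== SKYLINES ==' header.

== SKYLINES ==
[[6,11],[8,0]]
[[6,11],[8,0],[47,10],[48,0]]
[[6,11],[8,0],[29,7],[32,0],[47,10],[48,0]]
[[5,10],[6,11],[8,0],[29,7],[32,0],[47,10],[48,0]]
[[5,17],[23,0],[29,7],[32,0],[47,10],[48,0]]
[[5,17],[23,0],[29,7],[32,0],[43,7],[47,10],[48,0]]
[[5,17],[23,0],[29,7],[32,0],[36,10],[48,0]]
[[5,17],[23,0],[29,7],[32,0],[36,10],[48,0]]
[[5,17],[23,0],[29,7],[32,0],[36,10],[48,0]]
[[5,17],[23,5],[24,0],[29,7],[32,0],[36,10],[48,0]]
[[5,17],[23,5],[24,0],[29,7],[32,0],[36,10],[48,0]]
[[5,17],[23,5],[24,0],[29,7],[32,0],[36,10],[48,0]]
[[5,17],[6,18],[15,17],[23,5],[24,0],[29,7],[32,0],[36,10],[48,0]]
[[5,17],[6,18],[15,17],[23,5],[24,0],[29,7],[32,0],[36,10],[43,13],[47,10],[48,0]]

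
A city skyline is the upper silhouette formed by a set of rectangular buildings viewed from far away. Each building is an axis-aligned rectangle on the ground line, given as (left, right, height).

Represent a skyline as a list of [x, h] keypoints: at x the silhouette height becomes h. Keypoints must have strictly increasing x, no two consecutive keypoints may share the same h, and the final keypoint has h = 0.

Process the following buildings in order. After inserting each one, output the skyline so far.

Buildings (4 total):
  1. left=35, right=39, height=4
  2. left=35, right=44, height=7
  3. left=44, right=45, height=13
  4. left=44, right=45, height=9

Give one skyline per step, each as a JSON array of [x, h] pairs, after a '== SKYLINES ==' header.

== SKYLINES ==
[[35,4],[39,0]]
[[35,7],[44,0]]
[[35,7],[44,13],[45,0]]
[[35,7],[44,13],[45,0]]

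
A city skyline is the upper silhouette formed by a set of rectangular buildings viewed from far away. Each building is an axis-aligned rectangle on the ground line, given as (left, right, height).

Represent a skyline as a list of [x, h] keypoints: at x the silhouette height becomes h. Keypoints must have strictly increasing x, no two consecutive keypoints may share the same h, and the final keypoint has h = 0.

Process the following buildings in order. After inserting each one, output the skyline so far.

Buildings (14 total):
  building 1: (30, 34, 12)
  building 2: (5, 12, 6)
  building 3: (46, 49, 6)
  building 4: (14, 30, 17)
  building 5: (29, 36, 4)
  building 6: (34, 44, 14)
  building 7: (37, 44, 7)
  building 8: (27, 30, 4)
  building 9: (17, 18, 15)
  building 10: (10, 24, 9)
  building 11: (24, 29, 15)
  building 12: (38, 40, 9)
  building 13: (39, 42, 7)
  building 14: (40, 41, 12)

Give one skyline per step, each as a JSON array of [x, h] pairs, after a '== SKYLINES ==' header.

== SKYLINES ==
[[30,12],[34,0]]
[[5,6],[12,0],[30,12],[34,0]]
[[5,6],[12,0],[30,12],[34,0],[46,6],[49,0]]
[[5,6],[12,0],[14,17],[30,12],[34,0],[46,6],[49,0]]
[[5,6],[12,0],[14,17],[30,12],[34,4],[36,0],[46,6],[49,0]]
[[5,6],[12,0],[14,17],[30,12],[34,14],[44,0],[46,6],[49,0]]
[[5,6],[12,0],[14,17],[30,12],[34,14],[44,0],[46,6],[49,0]]
[[5,6],[12,0],[14,17],[30,12],[34,14],[44,0],[46,6],[49,0]]
[[5,6],[12,0],[14,17],[30,12],[34,14],[44,0],[46,6],[49,0]]
[[5,6],[10,9],[14,17],[30,12],[34,14],[44,0],[46,6],[49,0]]
[[5,6],[10,9],[14,17],[30,12],[34,14],[44,0],[46,6],[49,0]]
[[5,6],[10,9],[14,17],[30,12],[34,14],[44,0],[46,6],[49,0]]
[[5,6],[10,9],[14,17],[30,12],[34,14],[44,0],[46,6],[49,0]]
[[5,6],[10,9],[14,17],[30,12],[34,14],[44,0],[46,6],[49,0]]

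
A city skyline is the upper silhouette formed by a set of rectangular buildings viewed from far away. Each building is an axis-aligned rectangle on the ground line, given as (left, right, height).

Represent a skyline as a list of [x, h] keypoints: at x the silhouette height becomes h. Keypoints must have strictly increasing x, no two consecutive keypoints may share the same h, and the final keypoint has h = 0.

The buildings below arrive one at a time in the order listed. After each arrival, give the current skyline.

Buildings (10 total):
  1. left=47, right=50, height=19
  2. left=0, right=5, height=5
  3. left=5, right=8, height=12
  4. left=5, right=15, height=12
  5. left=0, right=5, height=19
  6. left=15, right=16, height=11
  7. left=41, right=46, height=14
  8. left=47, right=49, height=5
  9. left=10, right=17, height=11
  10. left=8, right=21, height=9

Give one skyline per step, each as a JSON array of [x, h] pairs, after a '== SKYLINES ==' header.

== SKYLINES ==
[[47,19],[50,0]]
[[0,5],[5,0],[47,19],[50,0]]
[[0,5],[5,12],[8,0],[47,19],[50,0]]
[[0,5],[5,12],[15,0],[47,19],[50,0]]
[[0,19],[5,12],[15,0],[47,19],[50,0]]
[[0,19],[5,12],[15,11],[16,0],[47,19],[50,0]]
[[0,19],[5,12],[15,11],[16,0],[41,14],[46,0],[47,19],[50,0]]
[[0,19],[5,12],[15,11],[16,0],[41,14],[46,0],[47,19],[50,0]]
[[0,19],[5,12],[15,11],[17,0],[41,14],[46,0],[47,19],[50,0]]
[[0,19],[5,12],[15,11],[17,9],[21,0],[41,14],[46,0],[47,19],[50,0]]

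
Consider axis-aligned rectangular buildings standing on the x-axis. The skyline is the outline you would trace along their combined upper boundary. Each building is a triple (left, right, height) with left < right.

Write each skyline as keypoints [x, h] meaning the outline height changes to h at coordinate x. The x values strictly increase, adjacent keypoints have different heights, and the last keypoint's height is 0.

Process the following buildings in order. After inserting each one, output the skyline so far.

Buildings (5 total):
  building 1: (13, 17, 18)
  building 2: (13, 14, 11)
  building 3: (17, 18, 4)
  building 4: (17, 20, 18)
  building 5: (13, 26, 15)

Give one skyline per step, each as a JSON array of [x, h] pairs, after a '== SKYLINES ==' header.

== SKYLINES ==
[[13,18],[17,0]]
[[13,18],[17,0]]
[[13,18],[17,4],[18,0]]
[[13,18],[20,0]]
[[13,18],[20,15],[26,0]]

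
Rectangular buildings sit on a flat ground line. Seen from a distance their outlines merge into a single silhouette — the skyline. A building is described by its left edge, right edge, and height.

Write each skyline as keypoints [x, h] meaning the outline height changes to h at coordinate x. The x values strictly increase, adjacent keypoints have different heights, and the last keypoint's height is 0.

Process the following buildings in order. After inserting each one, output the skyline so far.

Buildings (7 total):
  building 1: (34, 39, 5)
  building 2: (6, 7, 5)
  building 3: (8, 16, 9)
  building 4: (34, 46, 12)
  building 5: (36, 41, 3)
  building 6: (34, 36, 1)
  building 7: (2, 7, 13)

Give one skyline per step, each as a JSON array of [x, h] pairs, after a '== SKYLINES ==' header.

== SKYLINES ==
[[34,5],[39,0]]
[[6,5],[7,0],[34,5],[39,0]]
[[6,5],[7,0],[8,9],[16,0],[34,5],[39,0]]
[[6,5],[7,0],[8,9],[16,0],[34,12],[46,0]]
[[6,5],[7,0],[8,9],[16,0],[34,12],[46,0]]
[[6,5],[7,0],[8,9],[16,0],[34,12],[46,0]]
[[2,13],[7,0],[8,9],[16,0],[34,12],[46,0]]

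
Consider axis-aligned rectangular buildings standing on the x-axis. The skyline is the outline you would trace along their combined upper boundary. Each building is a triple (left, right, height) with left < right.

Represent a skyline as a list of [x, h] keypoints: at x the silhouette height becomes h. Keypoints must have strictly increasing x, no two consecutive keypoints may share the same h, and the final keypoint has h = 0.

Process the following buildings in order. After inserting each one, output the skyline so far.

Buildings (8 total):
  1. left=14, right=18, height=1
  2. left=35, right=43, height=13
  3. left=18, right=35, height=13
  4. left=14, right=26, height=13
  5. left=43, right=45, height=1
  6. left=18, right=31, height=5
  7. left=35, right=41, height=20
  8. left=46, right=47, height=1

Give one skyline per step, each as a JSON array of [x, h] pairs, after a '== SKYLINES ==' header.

== SKYLINES ==
[[14,1],[18,0]]
[[14,1],[18,0],[35,13],[43,0]]
[[14,1],[18,13],[43,0]]
[[14,13],[43,0]]
[[14,13],[43,1],[45,0]]
[[14,13],[43,1],[45,0]]
[[14,13],[35,20],[41,13],[43,1],[45,0]]
[[14,13],[35,20],[41,13],[43,1],[45,0],[46,1],[47,0]]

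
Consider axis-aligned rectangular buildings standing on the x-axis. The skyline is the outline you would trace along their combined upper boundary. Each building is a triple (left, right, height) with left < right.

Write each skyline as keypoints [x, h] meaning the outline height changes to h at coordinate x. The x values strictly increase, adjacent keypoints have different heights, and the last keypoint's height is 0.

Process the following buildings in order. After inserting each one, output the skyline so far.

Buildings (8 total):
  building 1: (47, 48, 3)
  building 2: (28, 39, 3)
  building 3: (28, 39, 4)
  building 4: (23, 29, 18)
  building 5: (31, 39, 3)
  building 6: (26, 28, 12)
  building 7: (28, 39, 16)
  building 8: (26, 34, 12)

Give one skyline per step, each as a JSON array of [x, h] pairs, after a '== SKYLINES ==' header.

== SKYLINES ==
[[47,3],[48,0]]
[[28,3],[39,0],[47,3],[48,0]]
[[28,4],[39,0],[47,3],[48,0]]
[[23,18],[29,4],[39,0],[47,3],[48,0]]
[[23,18],[29,4],[39,0],[47,3],[48,0]]
[[23,18],[29,4],[39,0],[47,3],[48,0]]
[[23,18],[29,16],[39,0],[47,3],[48,0]]
[[23,18],[29,16],[39,0],[47,3],[48,0]]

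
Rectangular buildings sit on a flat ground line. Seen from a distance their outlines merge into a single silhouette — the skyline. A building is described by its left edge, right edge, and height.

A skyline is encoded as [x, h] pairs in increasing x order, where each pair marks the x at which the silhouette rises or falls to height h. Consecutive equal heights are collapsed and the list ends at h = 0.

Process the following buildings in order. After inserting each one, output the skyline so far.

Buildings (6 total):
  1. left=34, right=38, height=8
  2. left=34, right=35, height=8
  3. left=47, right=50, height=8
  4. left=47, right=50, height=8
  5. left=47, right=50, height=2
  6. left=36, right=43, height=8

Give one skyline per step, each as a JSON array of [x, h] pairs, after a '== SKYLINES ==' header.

== SKYLINES ==
[[34,8],[38,0]]
[[34,8],[38,0]]
[[34,8],[38,0],[47,8],[50,0]]
[[34,8],[38,0],[47,8],[50,0]]
[[34,8],[38,0],[47,8],[50,0]]
[[34,8],[43,0],[47,8],[50,0]]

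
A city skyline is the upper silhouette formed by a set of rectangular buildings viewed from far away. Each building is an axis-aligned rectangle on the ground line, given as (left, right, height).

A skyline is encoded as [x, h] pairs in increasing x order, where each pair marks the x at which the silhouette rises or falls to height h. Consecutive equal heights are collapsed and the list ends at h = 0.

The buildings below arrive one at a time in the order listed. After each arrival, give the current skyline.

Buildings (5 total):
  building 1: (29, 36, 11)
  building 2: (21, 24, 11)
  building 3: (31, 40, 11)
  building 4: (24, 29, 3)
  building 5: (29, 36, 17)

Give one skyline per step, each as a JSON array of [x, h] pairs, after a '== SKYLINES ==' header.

== SKYLINES ==
[[29,11],[36,0]]
[[21,11],[24,0],[29,11],[36,0]]
[[21,11],[24,0],[29,11],[40,0]]
[[21,11],[24,3],[29,11],[40,0]]
[[21,11],[24,3],[29,17],[36,11],[40,0]]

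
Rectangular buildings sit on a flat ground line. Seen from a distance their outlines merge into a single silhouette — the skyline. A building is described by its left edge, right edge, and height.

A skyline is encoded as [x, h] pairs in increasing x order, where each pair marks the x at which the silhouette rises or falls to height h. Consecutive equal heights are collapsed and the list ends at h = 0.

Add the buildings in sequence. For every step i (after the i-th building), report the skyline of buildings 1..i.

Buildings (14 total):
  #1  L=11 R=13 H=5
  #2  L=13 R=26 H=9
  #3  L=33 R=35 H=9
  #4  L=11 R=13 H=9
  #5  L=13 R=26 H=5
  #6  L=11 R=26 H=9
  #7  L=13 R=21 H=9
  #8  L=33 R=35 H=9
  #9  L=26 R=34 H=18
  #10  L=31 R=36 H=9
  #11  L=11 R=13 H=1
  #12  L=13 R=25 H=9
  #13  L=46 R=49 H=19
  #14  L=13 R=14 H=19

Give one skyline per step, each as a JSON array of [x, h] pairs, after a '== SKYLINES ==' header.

== SKYLINES ==
[[11,5],[13,0]]
[[11,5],[13,9],[26,0]]
[[11,5],[13,9],[26,0],[33,9],[35,0]]
[[11,9],[26,0],[33,9],[35,0]]
[[11,9],[26,0],[33,9],[35,0]]
[[11,9],[26,0],[33,9],[35,0]]
[[11,9],[26,0],[33,9],[35,0]]
[[11,9],[26,0],[33,9],[35,0]]
[[11,9],[26,18],[34,9],[35,0]]
[[11,9],[26,18],[34,9],[36,0]]
[[11,9],[26,18],[34,9],[36,0]]
[[11,9],[26,18],[34,9],[36,0]]
[[11,9],[26,18],[34,9],[36,0],[46,19],[49,0]]
[[11,9],[13,19],[14,9],[26,18],[34,9],[36,0],[46,19],[49,0]]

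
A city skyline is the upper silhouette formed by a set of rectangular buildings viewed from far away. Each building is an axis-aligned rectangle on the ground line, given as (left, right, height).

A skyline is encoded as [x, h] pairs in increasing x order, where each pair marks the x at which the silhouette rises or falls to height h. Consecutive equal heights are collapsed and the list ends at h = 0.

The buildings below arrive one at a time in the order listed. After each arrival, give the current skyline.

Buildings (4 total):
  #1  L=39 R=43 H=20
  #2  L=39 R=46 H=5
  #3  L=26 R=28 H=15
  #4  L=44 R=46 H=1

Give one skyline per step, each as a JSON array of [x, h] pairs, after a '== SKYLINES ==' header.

== SKYLINES ==
[[39,20],[43,0]]
[[39,20],[43,5],[46,0]]
[[26,15],[28,0],[39,20],[43,5],[46,0]]
[[26,15],[28,0],[39,20],[43,5],[46,0]]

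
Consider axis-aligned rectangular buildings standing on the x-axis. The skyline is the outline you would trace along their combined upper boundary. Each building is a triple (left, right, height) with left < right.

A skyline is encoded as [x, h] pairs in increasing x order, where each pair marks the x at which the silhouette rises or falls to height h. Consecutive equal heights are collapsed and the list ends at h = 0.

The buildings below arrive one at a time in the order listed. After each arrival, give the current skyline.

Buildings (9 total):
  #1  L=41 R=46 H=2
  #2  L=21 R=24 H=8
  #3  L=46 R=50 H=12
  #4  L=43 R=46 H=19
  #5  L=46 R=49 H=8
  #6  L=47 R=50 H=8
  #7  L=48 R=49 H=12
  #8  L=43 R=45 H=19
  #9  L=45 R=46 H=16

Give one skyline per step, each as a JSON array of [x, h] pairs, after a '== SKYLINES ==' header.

== SKYLINES ==
[[41,2],[46,0]]
[[21,8],[24,0],[41,2],[46,0]]
[[21,8],[24,0],[41,2],[46,12],[50,0]]
[[21,8],[24,0],[41,2],[43,19],[46,12],[50,0]]
[[21,8],[24,0],[41,2],[43,19],[46,12],[50,0]]
[[21,8],[24,0],[41,2],[43,19],[46,12],[50,0]]
[[21,8],[24,0],[41,2],[43,19],[46,12],[50,0]]
[[21,8],[24,0],[41,2],[43,19],[46,12],[50,0]]
[[21,8],[24,0],[41,2],[43,19],[46,12],[50,0]]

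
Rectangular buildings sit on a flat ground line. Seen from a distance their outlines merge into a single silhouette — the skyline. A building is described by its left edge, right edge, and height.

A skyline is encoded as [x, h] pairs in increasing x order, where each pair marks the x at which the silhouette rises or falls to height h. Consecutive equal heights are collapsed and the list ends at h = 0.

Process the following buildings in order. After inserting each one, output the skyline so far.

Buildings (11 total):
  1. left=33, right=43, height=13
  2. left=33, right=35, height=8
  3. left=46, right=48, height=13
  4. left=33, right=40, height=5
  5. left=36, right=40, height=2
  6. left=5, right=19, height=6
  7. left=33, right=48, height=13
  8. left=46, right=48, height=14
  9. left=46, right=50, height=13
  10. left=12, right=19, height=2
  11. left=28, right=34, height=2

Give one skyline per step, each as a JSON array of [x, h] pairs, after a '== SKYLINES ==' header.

== SKYLINES ==
[[33,13],[43,0]]
[[33,13],[43,0]]
[[33,13],[43,0],[46,13],[48,0]]
[[33,13],[43,0],[46,13],[48,0]]
[[33,13],[43,0],[46,13],[48,0]]
[[5,6],[19,0],[33,13],[43,0],[46,13],[48,0]]
[[5,6],[19,0],[33,13],[48,0]]
[[5,6],[19,0],[33,13],[46,14],[48,0]]
[[5,6],[19,0],[33,13],[46,14],[48,13],[50,0]]
[[5,6],[19,0],[33,13],[46,14],[48,13],[50,0]]
[[5,6],[19,0],[28,2],[33,13],[46,14],[48,13],[50,0]]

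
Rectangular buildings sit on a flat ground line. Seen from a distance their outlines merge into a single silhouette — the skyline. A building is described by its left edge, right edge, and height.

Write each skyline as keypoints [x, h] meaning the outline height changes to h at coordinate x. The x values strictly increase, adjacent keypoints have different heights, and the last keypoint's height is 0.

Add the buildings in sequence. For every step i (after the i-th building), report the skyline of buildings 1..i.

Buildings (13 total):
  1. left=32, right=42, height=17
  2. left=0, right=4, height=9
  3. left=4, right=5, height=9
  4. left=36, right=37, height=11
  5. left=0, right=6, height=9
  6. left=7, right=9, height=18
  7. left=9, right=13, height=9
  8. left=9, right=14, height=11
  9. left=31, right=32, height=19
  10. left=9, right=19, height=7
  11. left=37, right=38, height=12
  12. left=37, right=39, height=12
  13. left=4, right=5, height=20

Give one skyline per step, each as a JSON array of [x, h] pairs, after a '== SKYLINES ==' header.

== SKYLINES ==
[[32,17],[42,0]]
[[0,9],[4,0],[32,17],[42,0]]
[[0,9],[5,0],[32,17],[42,0]]
[[0,9],[5,0],[32,17],[42,0]]
[[0,9],[6,0],[32,17],[42,0]]
[[0,9],[6,0],[7,18],[9,0],[32,17],[42,0]]
[[0,9],[6,0],[7,18],[9,9],[13,0],[32,17],[42,0]]
[[0,9],[6,0],[7,18],[9,11],[14,0],[32,17],[42,0]]
[[0,9],[6,0],[7,18],[9,11],[14,0],[31,19],[32,17],[42,0]]
[[0,9],[6,0],[7,18],[9,11],[14,7],[19,0],[31,19],[32,17],[42,0]]
[[0,9],[6,0],[7,18],[9,11],[14,7],[19,0],[31,19],[32,17],[42,0]]
[[0,9],[6,0],[7,18],[9,11],[14,7],[19,0],[31,19],[32,17],[42,0]]
[[0,9],[4,20],[5,9],[6,0],[7,18],[9,11],[14,7],[19,0],[31,19],[32,17],[42,0]]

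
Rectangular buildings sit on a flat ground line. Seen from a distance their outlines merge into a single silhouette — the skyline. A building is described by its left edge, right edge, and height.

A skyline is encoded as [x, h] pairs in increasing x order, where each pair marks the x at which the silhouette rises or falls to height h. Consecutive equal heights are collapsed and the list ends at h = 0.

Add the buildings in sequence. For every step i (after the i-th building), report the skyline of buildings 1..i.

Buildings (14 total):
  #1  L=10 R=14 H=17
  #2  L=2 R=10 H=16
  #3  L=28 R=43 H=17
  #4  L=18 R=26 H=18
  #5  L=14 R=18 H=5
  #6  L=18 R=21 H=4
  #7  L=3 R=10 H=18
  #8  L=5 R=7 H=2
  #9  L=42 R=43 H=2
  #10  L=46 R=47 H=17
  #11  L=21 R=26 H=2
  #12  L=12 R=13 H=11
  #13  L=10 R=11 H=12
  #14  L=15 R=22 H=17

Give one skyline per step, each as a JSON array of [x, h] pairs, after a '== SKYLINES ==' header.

== SKYLINES ==
[[10,17],[14,0]]
[[2,16],[10,17],[14,0]]
[[2,16],[10,17],[14,0],[28,17],[43,0]]
[[2,16],[10,17],[14,0],[18,18],[26,0],[28,17],[43,0]]
[[2,16],[10,17],[14,5],[18,18],[26,0],[28,17],[43,0]]
[[2,16],[10,17],[14,5],[18,18],[26,0],[28,17],[43,0]]
[[2,16],[3,18],[10,17],[14,5],[18,18],[26,0],[28,17],[43,0]]
[[2,16],[3,18],[10,17],[14,5],[18,18],[26,0],[28,17],[43,0]]
[[2,16],[3,18],[10,17],[14,5],[18,18],[26,0],[28,17],[43,0]]
[[2,16],[3,18],[10,17],[14,5],[18,18],[26,0],[28,17],[43,0],[46,17],[47,0]]
[[2,16],[3,18],[10,17],[14,5],[18,18],[26,0],[28,17],[43,0],[46,17],[47,0]]
[[2,16],[3,18],[10,17],[14,5],[18,18],[26,0],[28,17],[43,0],[46,17],[47,0]]
[[2,16],[3,18],[10,17],[14,5],[18,18],[26,0],[28,17],[43,0],[46,17],[47,0]]
[[2,16],[3,18],[10,17],[14,5],[15,17],[18,18],[26,0],[28,17],[43,0],[46,17],[47,0]]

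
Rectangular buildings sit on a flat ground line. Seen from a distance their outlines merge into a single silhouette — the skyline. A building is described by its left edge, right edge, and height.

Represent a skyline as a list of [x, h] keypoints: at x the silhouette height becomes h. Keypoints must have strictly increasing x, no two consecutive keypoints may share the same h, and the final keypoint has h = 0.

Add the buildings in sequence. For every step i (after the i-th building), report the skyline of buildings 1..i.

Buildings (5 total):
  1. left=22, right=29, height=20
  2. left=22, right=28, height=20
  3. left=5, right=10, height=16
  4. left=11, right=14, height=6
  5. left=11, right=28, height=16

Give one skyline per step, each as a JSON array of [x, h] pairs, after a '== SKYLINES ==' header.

== SKYLINES ==
[[22,20],[29,0]]
[[22,20],[29,0]]
[[5,16],[10,0],[22,20],[29,0]]
[[5,16],[10,0],[11,6],[14,0],[22,20],[29,0]]
[[5,16],[10,0],[11,16],[22,20],[29,0]]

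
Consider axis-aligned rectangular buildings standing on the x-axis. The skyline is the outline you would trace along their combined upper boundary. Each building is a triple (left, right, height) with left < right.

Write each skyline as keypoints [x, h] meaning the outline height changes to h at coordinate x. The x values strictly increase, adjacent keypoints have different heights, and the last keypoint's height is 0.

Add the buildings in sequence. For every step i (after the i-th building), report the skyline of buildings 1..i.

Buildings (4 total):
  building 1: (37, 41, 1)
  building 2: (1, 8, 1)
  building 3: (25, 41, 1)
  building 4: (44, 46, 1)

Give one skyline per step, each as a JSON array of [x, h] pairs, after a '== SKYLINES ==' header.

== SKYLINES ==
[[37,1],[41,0]]
[[1,1],[8,0],[37,1],[41,0]]
[[1,1],[8,0],[25,1],[41,0]]
[[1,1],[8,0],[25,1],[41,0],[44,1],[46,0]]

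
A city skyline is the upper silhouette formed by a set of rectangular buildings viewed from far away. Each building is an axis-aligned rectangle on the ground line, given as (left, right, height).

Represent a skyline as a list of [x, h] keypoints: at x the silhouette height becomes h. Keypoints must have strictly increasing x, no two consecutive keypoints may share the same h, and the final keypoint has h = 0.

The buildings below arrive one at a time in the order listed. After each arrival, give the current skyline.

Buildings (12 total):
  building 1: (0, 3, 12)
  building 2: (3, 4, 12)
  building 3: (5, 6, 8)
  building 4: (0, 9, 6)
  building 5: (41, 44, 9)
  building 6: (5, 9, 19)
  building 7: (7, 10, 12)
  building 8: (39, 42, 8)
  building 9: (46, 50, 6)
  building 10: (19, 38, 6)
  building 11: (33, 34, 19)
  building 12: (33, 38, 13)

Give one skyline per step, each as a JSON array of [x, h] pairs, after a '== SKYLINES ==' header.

== SKYLINES ==
[[0,12],[3,0]]
[[0,12],[4,0]]
[[0,12],[4,0],[5,8],[6,0]]
[[0,12],[4,6],[5,8],[6,6],[9,0]]
[[0,12],[4,6],[5,8],[6,6],[9,0],[41,9],[44,0]]
[[0,12],[4,6],[5,19],[9,0],[41,9],[44,0]]
[[0,12],[4,6],[5,19],[9,12],[10,0],[41,9],[44,0]]
[[0,12],[4,6],[5,19],[9,12],[10,0],[39,8],[41,9],[44,0]]
[[0,12],[4,6],[5,19],[9,12],[10,0],[39,8],[41,9],[44,0],[46,6],[50,0]]
[[0,12],[4,6],[5,19],[9,12],[10,0],[19,6],[38,0],[39,8],[41,9],[44,0],[46,6],[50,0]]
[[0,12],[4,6],[5,19],[9,12],[10,0],[19,6],[33,19],[34,6],[38,0],[39,8],[41,9],[44,0],[46,6],[50,0]]
[[0,12],[4,6],[5,19],[9,12],[10,0],[19,6],[33,19],[34,13],[38,0],[39,8],[41,9],[44,0],[46,6],[50,0]]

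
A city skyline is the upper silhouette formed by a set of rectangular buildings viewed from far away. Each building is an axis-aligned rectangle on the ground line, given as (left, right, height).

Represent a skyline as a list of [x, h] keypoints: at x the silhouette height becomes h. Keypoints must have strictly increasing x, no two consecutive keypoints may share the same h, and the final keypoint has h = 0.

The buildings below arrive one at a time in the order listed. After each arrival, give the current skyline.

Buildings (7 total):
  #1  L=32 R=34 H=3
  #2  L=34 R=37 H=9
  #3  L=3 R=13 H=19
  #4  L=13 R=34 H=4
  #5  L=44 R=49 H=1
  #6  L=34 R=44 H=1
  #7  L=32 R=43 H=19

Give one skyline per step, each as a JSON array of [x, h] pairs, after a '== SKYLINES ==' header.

== SKYLINES ==
[[32,3],[34,0]]
[[32,3],[34,9],[37,0]]
[[3,19],[13,0],[32,3],[34,9],[37,0]]
[[3,19],[13,4],[34,9],[37,0]]
[[3,19],[13,4],[34,9],[37,0],[44,1],[49,0]]
[[3,19],[13,4],[34,9],[37,1],[49,0]]
[[3,19],[13,4],[32,19],[43,1],[49,0]]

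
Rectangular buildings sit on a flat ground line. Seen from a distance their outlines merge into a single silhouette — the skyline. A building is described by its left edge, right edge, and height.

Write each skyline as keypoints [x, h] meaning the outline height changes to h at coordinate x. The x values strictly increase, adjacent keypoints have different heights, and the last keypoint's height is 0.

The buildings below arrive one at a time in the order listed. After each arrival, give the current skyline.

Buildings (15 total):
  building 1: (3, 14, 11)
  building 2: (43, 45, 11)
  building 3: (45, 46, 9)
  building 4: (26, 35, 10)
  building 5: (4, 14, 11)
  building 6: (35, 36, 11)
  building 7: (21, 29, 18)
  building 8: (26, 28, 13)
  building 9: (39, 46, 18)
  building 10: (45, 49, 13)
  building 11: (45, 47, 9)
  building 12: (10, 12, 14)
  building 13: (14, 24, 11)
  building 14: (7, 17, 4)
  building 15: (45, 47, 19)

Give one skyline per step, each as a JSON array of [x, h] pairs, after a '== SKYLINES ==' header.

== SKYLINES ==
[[3,11],[14,0]]
[[3,11],[14,0],[43,11],[45,0]]
[[3,11],[14,0],[43,11],[45,9],[46,0]]
[[3,11],[14,0],[26,10],[35,0],[43,11],[45,9],[46,0]]
[[3,11],[14,0],[26,10],[35,0],[43,11],[45,9],[46,0]]
[[3,11],[14,0],[26,10],[35,11],[36,0],[43,11],[45,9],[46,0]]
[[3,11],[14,0],[21,18],[29,10],[35,11],[36,0],[43,11],[45,9],[46,0]]
[[3,11],[14,0],[21,18],[29,10],[35,11],[36,0],[43,11],[45,9],[46,0]]
[[3,11],[14,0],[21,18],[29,10],[35,11],[36,0],[39,18],[46,0]]
[[3,11],[14,0],[21,18],[29,10],[35,11],[36,0],[39,18],[46,13],[49,0]]
[[3,11],[14,0],[21,18],[29,10],[35,11],[36,0],[39,18],[46,13],[49,0]]
[[3,11],[10,14],[12,11],[14,0],[21,18],[29,10],[35,11],[36,0],[39,18],[46,13],[49,0]]
[[3,11],[10,14],[12,11],[21,18],[29,10],[35,11],[36,0],[39,18],[46,13],[49,0]]
[[3,11],[10,14],[12,11],[21,18],[29,10],[35,11],[36,0],[39,18],[46,13],[49,0]]
[[3,11],[10,14],[12,11],[21,18],[29,10],[35,11],[36,0],[39,18],[45,19],[47,13],[49,0]]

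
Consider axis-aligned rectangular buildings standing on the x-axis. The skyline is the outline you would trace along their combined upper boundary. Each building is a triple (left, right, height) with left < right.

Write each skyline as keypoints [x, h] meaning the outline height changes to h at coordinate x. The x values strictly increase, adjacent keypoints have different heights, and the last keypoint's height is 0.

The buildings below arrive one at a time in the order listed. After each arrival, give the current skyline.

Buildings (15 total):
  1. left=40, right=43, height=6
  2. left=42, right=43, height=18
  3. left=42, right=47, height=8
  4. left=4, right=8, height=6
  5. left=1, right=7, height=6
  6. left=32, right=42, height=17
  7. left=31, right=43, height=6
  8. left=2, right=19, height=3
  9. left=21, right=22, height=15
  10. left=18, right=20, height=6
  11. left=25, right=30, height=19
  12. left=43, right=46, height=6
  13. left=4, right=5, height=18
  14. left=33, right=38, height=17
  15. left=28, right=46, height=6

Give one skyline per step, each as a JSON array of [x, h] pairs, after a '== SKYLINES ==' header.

== SKYLINES ==
[[40,6],[43,0]]
[[40,6],[42,18],[43,0]]
[[40,6],[42,18],[43,8],[47,0]]
[[4,6],[8,0],[40,6],[42,18],[43,8],[47,0]]
[[1,6],[8,0],[40,6],[42,18],[43,8],[47,0]]
[[1,6],[8,0],[32,17],[42,18],[43,8],[47,0]]
[[1,6],[8,0],[31,6],[32,17],[42,18],[43,8],[47,0]]
[[1,6],[8,3],[19,0],[31,6],[32,17],[42,18],[43,8],[47,0]]
[[1,6],[8,3],[19,0],[21,15],[22,0],[31,6],[32,17],[42,18],[43,8],[47,0]]
[[1,6],[8,3],[18,6],[20,0],[21,15],[22,0],[31,6],[32,17],[42,18],[43,8],[47,0]]
[[1,6],[8,3],[18,6],[20,0],[21,15],[22,0],[25,19],[30,0],[31,6],[32,17],[42,18],[43,8],[47,0]]
[[1,6],[8,3],[18,6],[20,0],[21,15],[22,0],[25,19],[30,0],[31,6],[32,17],[42,18],[43,8],[47,0]]
[[1,6],[4,18],[5,6],[8,3],[18,6],[20,0],[21,15],[22,0],[25,19],[30,0],[31,6],[32,17],[42,18],[43,8],[47,0]]
[[1,6],[4,18],[5,6],[8,3],[18,6],[20,0],[21,15],[22,0],[25,19],[30,0],[31,6],[32,17],[42,18],[43,8],[47,0]]
[[1,6],[4,18],[5,6],[8,3],[18,6],[20,0],[21,15],[22,0],[25,19],[30,6],[32,17],[42,18],[43,8],[47,0]]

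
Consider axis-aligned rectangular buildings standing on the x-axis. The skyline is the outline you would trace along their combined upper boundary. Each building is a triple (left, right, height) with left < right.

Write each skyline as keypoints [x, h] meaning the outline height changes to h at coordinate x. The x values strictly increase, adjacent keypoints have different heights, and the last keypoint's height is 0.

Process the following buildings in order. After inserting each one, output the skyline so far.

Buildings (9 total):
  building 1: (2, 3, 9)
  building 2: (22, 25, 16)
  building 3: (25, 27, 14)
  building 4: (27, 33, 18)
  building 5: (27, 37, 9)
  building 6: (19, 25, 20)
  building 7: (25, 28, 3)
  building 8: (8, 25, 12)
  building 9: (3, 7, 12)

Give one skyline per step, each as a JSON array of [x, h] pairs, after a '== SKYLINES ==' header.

== SKYLINES ==
[[2,9],[3,0]]
[[2,9],[3,0],[22,16],[25,0]]
[[2,9],[3,0],[22,16],[25,14],[27,0]]
[[2,9],[3,0],[22,16],[25,14],[27,18],[33,0]]
[[2,9],[3,0],[22,16],[25,14],[27,18],[33,9],[37,0]]
[[2,9],[3,0],[19,20],[25,14],[27,18],[33,9],[37,0]]
[[2,9],[3,0],[19,20],[25,14],[27,18],[33,9],[37,0]]
[[2,9],[3,0],[8,12],[19,20],[25,14],[27,18],[33,9],[37,0]]
[[2,9],[3,12],[7,0],[8,12],[19,20],[25,14],[27,18],[33,9],[37,0]]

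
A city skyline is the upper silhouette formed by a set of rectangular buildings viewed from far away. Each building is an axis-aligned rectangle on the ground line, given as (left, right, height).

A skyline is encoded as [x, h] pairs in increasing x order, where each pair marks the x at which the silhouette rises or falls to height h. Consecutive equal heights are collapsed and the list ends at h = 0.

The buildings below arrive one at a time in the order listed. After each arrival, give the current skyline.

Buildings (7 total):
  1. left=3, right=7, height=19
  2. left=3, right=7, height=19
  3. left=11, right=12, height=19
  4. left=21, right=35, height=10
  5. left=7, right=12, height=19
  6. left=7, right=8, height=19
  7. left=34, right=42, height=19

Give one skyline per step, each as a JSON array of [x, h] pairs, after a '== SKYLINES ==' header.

== SKYLINES ==
[[3,19],[7,0]]
[[3,19],[7,0]]
[[3,19],[7,0],[11,19],[12,0]]
[[3,19],[7,0],[11,19],[12,0],[21,10],[35,0]]
[[3,19],[12,0],[21,10],[35,0]]
[[3,19],[12,0],[21,10],[35,0]]
[[3,19],[12,0],[21,10],[34,19],[42,0]]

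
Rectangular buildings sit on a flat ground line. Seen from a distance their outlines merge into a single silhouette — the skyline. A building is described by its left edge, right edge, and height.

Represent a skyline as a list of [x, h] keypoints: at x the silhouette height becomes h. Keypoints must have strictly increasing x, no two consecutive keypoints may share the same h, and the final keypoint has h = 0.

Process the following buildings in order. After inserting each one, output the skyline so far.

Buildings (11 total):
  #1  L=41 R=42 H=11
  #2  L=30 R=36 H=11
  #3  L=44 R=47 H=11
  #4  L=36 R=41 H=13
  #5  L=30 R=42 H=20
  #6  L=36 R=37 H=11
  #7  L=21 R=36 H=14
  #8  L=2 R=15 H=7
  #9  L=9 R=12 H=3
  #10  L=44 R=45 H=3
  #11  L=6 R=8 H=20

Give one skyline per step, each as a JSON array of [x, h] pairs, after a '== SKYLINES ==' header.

== SKYLINES ==
[[41,11],[42,0]]
[[30,11],[36,0],[41,11],[42,0]]
[[30,11],[36,0],[41,11],[42,0],[44,11],[47,0]]
[[30,11],[36,13],[41,11],[42,0],[44,11],[47,0]]
[[30,20],[42,0],[44,11],[47,0]]
[[30,20],[42,0],[44,11],[47,0]]
[[21,14],[30,20],[42,0],[44,11],[47,0]]
[[2,7],[15,0],[21,14],[30,20],[42,0],[44,11],[47,0]]
[[2,7],[15,0],[21,14],[30,20],[42,0],[44,11],[47,0]]
[[2,7],[15,0],[21,14],[30,20],[42,0],[44,11],[47,0]]
[[2,7],[6,20],[8,7],[15,0],[21,14],[30,20],[42,0],[44,11],[47,0]]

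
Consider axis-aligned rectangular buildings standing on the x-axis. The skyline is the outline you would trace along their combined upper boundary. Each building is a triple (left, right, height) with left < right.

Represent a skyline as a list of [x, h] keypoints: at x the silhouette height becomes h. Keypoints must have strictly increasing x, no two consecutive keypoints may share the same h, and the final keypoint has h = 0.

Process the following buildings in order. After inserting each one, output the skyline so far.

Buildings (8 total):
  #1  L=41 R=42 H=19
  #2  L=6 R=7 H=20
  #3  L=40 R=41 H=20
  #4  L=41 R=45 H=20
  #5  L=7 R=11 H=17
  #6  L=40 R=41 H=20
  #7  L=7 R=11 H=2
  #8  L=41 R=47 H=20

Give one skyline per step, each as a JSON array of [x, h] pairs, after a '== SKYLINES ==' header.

== SKYLINES ==
[[41,19],[42,0]]
[[6,20],[7,0],[41,19],[42,0]]
[[6,20],[7,0],[40,20],[41,19],[42,0]]
[[6,20],[7,0],[40,20],[45,0]]
[[6,20],[7,17],[11,0],[40,20],[45,0]]
[[6,20],[7,17],[11,0],[40,20],[45,0]]
[[6,20],[7,17],[11,0],[40,20],[45,0]]
[[6,20],[7,17],[11,0],[40,20],[47,0]]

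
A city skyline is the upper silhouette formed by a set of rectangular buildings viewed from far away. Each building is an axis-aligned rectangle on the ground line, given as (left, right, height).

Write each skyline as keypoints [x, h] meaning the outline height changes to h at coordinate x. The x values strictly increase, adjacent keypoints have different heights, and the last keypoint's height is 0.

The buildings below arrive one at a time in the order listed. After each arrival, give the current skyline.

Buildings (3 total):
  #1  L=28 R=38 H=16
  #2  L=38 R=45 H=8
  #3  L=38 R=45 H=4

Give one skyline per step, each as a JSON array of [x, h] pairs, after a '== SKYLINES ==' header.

== SKYLINES ==
[[28,16],[38,0]]
[[28,16],[38,8],[45,0]]
[[28,16],[38,8],[45,0]]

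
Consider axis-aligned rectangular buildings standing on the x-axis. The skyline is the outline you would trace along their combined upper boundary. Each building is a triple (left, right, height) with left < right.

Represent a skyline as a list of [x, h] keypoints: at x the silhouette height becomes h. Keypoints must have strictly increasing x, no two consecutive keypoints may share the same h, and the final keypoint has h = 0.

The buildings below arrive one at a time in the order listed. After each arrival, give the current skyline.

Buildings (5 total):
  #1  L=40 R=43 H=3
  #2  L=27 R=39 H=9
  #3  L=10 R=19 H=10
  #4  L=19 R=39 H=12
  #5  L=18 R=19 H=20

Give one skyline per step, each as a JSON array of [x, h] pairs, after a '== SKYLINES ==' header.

== SKYLINES ==
[[40,3],[43,0]]
[[27,9],[39,0],[40,3],[43,0]]
[[10,10],[19,0],[27,9],[39,0],[40,3],[43,0]]
[[10,10],[19,12],[39,0],[40,3],[43,0]]
[[10,10],[18,20],[19,12],[39,0],[40,3],[43,0]]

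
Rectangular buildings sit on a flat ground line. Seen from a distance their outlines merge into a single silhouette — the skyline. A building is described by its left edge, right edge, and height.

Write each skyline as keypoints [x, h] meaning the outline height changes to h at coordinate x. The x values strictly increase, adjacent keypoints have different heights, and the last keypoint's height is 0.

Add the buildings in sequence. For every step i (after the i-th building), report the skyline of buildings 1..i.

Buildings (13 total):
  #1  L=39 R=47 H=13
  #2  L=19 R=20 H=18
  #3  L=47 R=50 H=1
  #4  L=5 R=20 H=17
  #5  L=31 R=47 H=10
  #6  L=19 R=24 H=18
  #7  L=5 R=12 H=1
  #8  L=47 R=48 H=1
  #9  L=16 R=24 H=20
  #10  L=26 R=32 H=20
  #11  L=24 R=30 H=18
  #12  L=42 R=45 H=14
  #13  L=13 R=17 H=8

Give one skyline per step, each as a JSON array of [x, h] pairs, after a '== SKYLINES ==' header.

== SKYLINES ==
[[39,13],[47,0]]
[[19,18],[20,0],[39,13],[47,0]]
[[19,18],[20,0],[39,13],[47,1],[50,0]]
[[5,17],[19,18],[20,0],[39,13],[47,1],[50,0]]
[[5,17],[19,18],[20,0],[31,10],[39,13],[47,1],[50,0]]
[[5,17],[19,18],[24,0],[31,10],[39,13],[47,1],[50,0]]
[[5,17],[19,18],[24,0],[31,10],[39,13],[47,1],[50,0]]
[[5,17],[19,18],[24,0],[31,10],[39,13],[47,1],[50,0]]
[[5,17],[16,20],[24,0],[31,10],[39,13],[47,1],[50,0]]
[[5,17],[16,20],[24,0],[26,20],[32,10],[39,13],[47,1],[50,0]]
[[5,17],[16,20],[24,18],[26,20],[32,10],[39,13],[47,1],[50,0]]
[[5,17],[16,20],[24,18],[26,20],[32,10],[39,13],[42,14],[45,13],[47,1],[50,0]]
[[5,17],[16,20],[24,18],[26,20],[32,10],[39,13],[42,14],[45,13],[47,1],[50,0]]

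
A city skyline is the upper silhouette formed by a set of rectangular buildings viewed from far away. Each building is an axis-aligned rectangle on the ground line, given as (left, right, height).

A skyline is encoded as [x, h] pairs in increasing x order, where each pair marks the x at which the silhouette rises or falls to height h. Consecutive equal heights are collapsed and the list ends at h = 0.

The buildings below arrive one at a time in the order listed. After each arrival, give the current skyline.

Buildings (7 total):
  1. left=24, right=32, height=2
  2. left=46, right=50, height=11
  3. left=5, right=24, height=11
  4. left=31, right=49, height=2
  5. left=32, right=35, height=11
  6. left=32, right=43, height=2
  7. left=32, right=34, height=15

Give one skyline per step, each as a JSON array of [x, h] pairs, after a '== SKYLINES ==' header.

== SKYLINES ==
[[24,2],[32,0]]
[[24,2],[32,0],[46,11],[50,0]]
[[5,11],[24,2],[32,0],[46,11],[50,0]]
[[5,11],[24,2],[46,11],[50,0]]
[[5,11],[24,2],[32,11],[35,2],[46,11],[50,0]]
[[5,11],[24,2],[32,11],[35,2],[46,11],[50,0]]
[[5,11],[24,2],[32,15],[34,11],[35,2],[46,11],[50,0]]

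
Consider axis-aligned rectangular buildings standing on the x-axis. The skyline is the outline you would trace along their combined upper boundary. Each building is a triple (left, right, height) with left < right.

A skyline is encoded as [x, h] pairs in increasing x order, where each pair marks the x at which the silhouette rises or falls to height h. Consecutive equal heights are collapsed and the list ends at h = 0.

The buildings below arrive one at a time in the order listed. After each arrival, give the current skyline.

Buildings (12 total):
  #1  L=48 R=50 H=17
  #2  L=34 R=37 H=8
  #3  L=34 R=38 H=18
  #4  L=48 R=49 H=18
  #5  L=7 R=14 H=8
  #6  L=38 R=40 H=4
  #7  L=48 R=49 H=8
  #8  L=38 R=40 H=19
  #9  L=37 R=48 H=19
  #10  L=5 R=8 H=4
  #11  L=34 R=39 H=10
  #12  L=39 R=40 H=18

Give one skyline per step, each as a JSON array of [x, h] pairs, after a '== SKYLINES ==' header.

== SKYLINES ==
[[48,17],[50,0]]
[[34,8],[37,0],[48,17],[50,0]]
[[34,18],[38,0],[48,17],[50,0]]
[[34,18],[38,0],[48,18],[49,17],[50,0]]
[[7,8],[14,0],[34,18],[38,0],[48,18],[49,17],[50,0]]
[[7,8],[14,0],[34,18],[38,4],[40,0],[48,18],[49,17],[50,0]]
[[7,8],[14,0],[34,18],[38,4],[40,0],[48,18],[49,17],[50,0]]
[[7,8],[14,0],[34,18],[38,19],[40,0],[48,18],[49,17],[50,0]]
[[7,8],[14,0],[34,18],[37,19],[48,18],[49,17],[50,0]]
[[5,4],[7,8],[14,0],[34,18],[37,19],[48,18],[49,17],[50,0]]
[[5,4],[7,8],[14,0],[34,18],[37,19],[48,18],[49,17],[50,0]]
[[5,4],[7,8],[14,0],[34,18],[37,19],[48,18],[49,17],[50,0]]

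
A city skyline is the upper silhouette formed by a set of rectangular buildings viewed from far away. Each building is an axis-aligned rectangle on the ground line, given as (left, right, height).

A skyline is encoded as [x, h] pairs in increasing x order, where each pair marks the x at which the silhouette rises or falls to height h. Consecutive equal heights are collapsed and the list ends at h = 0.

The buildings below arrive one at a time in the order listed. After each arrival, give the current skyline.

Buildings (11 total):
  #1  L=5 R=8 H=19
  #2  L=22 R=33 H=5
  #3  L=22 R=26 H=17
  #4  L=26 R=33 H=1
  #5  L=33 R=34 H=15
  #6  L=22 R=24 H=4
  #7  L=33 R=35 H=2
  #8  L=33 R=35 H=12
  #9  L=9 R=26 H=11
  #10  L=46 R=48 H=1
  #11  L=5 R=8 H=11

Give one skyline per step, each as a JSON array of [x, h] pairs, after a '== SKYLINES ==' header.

== SKYLINES ==
[[5,19],[8,0]]
[[5,19],[8,0],[22,5],[33,0]]
[[5,19],[8,0],[22,17],[26,5],[33,0]]
[[5,19],[8,0],[22,17],[26,5],[33,0]]
[[5,19],[8,0],[22,17],[26,5],[33,15],[34,0]]
[[5,19],[8,0],[22,17],[26,5],[33,15],[34,0]]
[[5,19],[8,0],[22,17],[26,5],[33,15],[34,2],[35,0]]
[[5,19],[8,0],[22,17],[26,5],[33,15],[34,12],[35,0]]
[[5,19],[8,0],[9,11],[22,17],[26,5],[33,15],[34,12],[35,0]]
[[5,19],[8,0],[9,11],[22,17],[26,5],[33,15],[34,12],[35,0],[46,1],[48,0]]
[[5,19],[8,0],[9,11],[22,17],[26,5],[33,15],[34,12],[35,0],[46,1],[48,0]]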